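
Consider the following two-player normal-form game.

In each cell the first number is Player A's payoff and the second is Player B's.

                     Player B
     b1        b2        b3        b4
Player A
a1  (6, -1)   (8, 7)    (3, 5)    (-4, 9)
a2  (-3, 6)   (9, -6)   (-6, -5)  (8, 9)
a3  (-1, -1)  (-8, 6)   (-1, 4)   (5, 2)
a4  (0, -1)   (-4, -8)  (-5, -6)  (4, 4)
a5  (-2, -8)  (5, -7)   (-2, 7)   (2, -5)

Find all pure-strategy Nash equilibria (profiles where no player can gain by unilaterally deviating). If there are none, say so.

(a2, b4)

For each player, find the best response to each opponent profile; mutual best responses are the pure NE.
Player A against b1: payoffs 6, -3, -1, 0, -2 → best response a1.
Player A against b2: payoffs 8, 9, -8, -4, 5 → best response a2.
Player A against b3: payoffs 3, -6, -1, -5, -2 → best response a1.
Player A against b4: payoffs -4, 8, 5, 4, 2 → best response a2.
Player B against a1: payoffs -1, 7, 5, 9 → best response b4.
Player B against a2: payoffs 6, -6, -5, 9 → best response b4.
Player B against a3: payoffs -1, 6, 4, 2 → best response b2.
Player B against a4: payoffs -1, -8, -6, 4 → best response b4.
Player B against a5: payoffs -8, -7, 7, -5 → best response b3.
Mutual best responses: (a2, b4).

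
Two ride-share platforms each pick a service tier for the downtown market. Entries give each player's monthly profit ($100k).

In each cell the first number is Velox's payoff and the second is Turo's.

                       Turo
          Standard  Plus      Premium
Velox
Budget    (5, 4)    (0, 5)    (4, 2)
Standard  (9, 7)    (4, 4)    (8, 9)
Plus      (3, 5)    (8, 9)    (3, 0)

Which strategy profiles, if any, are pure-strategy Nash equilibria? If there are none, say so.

Velox against Standard: payoffs 5, 9, 3 → best response Standard.
Velox against Plus: payoffs 0, 4, 8 → best response Plus.
Velox against Premium: payoffs 4, 8, 3 → best response Standard.
Turo against Budget: payoffs 4, 5, 2 → best response Plus.
Turo against Standard: payoffs 7, 4, 9 → best response Premium.
Turo against Plus: payoffs 5, 9, 0 → best response Plus.
Mutual best responses: (Standard, Premium); (Plus, Plus).

(Standard, Premium); (Plus, Plus)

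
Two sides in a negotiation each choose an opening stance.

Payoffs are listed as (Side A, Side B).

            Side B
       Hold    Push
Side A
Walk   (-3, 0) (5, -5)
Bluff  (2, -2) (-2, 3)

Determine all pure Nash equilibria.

Side A against Hold: payoffs -3, 2 → best response Bluff.
Side A against Push: payoffs 5, -2 → best response Walk.
Side B against Walk: payoffs 0, -5 → best response Hold.
Side B against Bluff: payoffs -2, 3 → best response Push.
No profile is a mutual best response for all players.

No pure-strategy Nash equilibrium.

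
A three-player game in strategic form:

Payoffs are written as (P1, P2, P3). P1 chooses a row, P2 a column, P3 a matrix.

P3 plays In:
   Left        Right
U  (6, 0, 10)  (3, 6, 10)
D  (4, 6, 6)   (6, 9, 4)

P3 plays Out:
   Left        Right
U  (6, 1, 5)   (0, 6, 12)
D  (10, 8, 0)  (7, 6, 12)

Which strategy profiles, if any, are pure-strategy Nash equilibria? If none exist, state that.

P1 against (Left, In): payoffs 6, 4 → best response U.
P1 against (Left, Out): payoffs 6, 10 → best response D.
P1 against (Right, In): payoffs 3, 6 → best response D.
P1 against (Right, Out): payoffs 0, 7 → best response D.
P2 against (U, In): payoffs 0, 6 → best response Right.
P2 against (U, Out): payoffs 1, 6 → best response Right.
P2 against (D, In): payoffs 6, 9 → best response Right.
P2 against (D, Out): payoffs 8, 6 → best response Left.
P3 against (U, Left): payoffs 10, 5 → best response In.
P3 against (U, Right): payoffs 10, 12 → best response Out.
P3 against (D, Left): payoffs 6, 0 → best response In.
P3 against (D, Right): payoffs 4, 12 → best response Out.
No profile is a mutual best response for all players.

No pure-strategy Nash equilibrium.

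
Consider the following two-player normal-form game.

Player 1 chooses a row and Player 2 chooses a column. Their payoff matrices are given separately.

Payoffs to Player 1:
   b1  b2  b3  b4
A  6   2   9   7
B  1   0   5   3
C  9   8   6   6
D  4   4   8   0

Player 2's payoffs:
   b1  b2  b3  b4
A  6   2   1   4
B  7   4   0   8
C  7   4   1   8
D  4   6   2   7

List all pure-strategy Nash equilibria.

There is no pure-strategy Nash equilibrium.

Player 1 against b1: payoffs 6, 1, 9, 4 → best response C.
Player 1 against b2: payoffs 2, 0, 8, 4 → best response C.
Player 1 against b3: payoffs 9, 5, 6, 8 → best response A.
Player 1 against b4: payoffs 7, 3, 6, 0 → best response A.
Player 2 against A: payoffs 6, 2, 1, 4 → best response b1.
Player 2 against B: payoffs 7, 4, 0, 8 → best response b4.
Player 2 against C: payoffs 7, 4, 1, 8 → best response b4.
Player 2 against D: payoffs 4, 6, 2, 7 → best response b4.
No profile is a mutual best response for all players.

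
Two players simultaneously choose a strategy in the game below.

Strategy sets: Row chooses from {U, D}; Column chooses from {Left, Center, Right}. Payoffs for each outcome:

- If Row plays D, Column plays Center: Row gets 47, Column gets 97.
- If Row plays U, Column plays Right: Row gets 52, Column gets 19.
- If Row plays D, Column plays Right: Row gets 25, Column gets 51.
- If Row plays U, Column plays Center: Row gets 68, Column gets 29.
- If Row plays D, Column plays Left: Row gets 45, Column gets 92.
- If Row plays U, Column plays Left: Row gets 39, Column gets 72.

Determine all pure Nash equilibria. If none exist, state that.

Row against Left: payoffs 39, 45 → best response D.
Row against Center: payoffs 68, 47 → best response U.
Row against Right: payoffs 52, 25 → best response U.
Column against U: payoffs 72, 29, 19 → best response Left.
Column against D: payoffs 92, 97, 51 → best response Center.
No profile is a mutual best response for all players.

This game has no pure Nash equilibrium.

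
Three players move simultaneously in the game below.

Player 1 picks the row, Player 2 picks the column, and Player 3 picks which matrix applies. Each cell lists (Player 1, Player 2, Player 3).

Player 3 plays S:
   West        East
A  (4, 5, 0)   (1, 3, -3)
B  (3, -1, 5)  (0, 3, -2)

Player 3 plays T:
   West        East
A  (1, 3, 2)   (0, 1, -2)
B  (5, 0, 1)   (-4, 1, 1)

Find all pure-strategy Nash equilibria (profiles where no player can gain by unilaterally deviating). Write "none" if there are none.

(A, West, S): Player 3 can switch to T (0 → 2). Not NE.
(A, West, T): Player 1 can switch to B (1 → 5). Not NE.
(A, East, S): Player 2 can switch to West (3 → 5). Not NE.
(A, East, T): Player 2 can switch to West (1 → 3). Not NE.
(B, West, S): Player 1 can switch to A (3 → 4). Not NE.
(B, West, T): Player 2 can switch to East (0 → 1). Not NE.
(B, East, S): Player 1 can switch to A (0 → 1). Not NE.
(B, East, T): Player 1 can switch to A (-4 → 0). Not NE.

There is no pure-strategy Nash equilibrium.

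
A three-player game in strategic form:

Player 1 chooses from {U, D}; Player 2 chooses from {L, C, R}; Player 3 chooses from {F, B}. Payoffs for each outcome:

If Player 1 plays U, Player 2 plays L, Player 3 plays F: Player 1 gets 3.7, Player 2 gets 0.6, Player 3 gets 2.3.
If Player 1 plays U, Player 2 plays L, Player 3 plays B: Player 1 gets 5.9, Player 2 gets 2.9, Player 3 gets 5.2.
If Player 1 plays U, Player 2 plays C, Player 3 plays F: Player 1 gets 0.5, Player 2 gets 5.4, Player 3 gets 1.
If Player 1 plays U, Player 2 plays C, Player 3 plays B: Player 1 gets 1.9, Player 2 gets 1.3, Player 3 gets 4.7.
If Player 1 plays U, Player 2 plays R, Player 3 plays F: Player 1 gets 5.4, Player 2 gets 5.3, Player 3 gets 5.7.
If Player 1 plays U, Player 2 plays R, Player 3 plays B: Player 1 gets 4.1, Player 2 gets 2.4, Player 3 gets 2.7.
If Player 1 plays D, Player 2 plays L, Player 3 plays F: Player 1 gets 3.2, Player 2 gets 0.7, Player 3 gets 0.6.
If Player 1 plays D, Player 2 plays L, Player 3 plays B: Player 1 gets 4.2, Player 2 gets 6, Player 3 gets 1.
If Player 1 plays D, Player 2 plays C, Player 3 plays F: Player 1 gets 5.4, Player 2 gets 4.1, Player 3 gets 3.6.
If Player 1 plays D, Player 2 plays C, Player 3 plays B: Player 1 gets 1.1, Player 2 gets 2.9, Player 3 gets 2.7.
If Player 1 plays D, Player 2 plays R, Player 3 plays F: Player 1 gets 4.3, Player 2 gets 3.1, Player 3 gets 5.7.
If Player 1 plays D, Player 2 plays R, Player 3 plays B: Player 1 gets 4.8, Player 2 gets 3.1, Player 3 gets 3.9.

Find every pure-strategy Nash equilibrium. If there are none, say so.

(U, L, F): Player 2 can switch to C (0.6 → 5.4). Not NE.
(U, L, B): Player 1 gets 5.9, best alternative 4.2; Player 2 gets 2.9, best alternative 2.4; Player 3 gets 5.2, best alternative 2.3. No profitable deviation — NE.
(U, C, F): Player 1 can switch to D (0.5 → 5.4). Not NE.
(U, C, B): Player 2 can switch to L (1.3 → 2.9). Not NE.
(U, R, F): Player 2 can switch to C (5.3 → 5.4). Not NE.
(U, R, B): Player 1 can switch to D (4.1 → 4.8). Not NE.
(D, L, F): Player 1 can switch to U (3.2 → 3.7). Not NE.
(D, L, B): Player 1 can switch to U (4.2 → 5.9). Not NE.
(D, C, F): Player 1 gets 5.4, best alternative 0.5; Player 2 gets 4.1, best alternative 3.1; Player 3 gets 3.6, best alternative 2.7. No profitable deviation — NE.
(D, C, B): Player 1 can switch to U (1.1 → 1.9). Not NE.
(D, R, F): Player 1 can switch to U (4.3 → 5.4). Not NE.
(D, R, B): Player 2 can switch to L (3.1 → 6). Not NE.

(U, L, B), (D, C, F)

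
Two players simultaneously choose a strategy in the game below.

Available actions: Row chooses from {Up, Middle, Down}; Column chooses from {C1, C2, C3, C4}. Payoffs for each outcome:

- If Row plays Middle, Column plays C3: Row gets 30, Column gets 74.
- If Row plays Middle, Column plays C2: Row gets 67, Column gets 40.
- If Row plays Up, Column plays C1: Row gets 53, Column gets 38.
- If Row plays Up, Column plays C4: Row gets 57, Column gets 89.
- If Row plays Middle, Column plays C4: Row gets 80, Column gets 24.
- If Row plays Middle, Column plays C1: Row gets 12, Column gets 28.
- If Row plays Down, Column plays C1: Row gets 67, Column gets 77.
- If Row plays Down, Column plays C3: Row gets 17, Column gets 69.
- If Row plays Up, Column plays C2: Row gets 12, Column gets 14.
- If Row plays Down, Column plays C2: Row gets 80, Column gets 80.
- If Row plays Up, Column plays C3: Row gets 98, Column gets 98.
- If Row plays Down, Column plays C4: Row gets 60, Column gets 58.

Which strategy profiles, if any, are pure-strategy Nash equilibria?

Pure-strategy Nash equilibria: (Up, C3), (Down, C2)

(Up, C1): Row can switch to Down (53 → 67). Not NE.
(Up, C2): Row can switch to Middle (12 → 67). Not NE.
(Up, C3): Row gets 98, best alternative 30; Column gets 98, best alternative 89. No profitable deviation — NE.
(Up, C4): Row can switch to Middle (57 → 80). Not NE.
(Middle, C1): Row can switch to Up (12 → 53). Not NE.
(Middle, C2): Row can switch to Down (67 → 80). Not NE.
(Middle, C3): Row can switch to Up (30 → 98). Not NE.
(Down, C2): Row gets 80, best alternative 67; Column gets 80, best alternative 77. No profitable deviation — NE.
(The remaining 4 profiles each have a profitable deviation by the same check.)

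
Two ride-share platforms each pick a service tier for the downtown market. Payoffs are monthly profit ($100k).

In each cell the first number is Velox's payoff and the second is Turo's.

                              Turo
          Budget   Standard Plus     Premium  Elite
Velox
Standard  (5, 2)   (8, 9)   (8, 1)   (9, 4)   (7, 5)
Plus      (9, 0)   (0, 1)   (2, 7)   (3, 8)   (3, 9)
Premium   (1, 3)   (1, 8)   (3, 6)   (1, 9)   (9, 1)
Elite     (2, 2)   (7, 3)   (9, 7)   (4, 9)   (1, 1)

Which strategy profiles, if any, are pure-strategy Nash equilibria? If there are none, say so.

The unique pure-strategy Nash equilibrium is (Standard, Standard).

For each strategy profile, look for a profitable unilateral deviation.
(Standard, Budget): Velox can switch to Plus (5 → 9). Not NE.
(Standard, Standard): Velox gets 8, best alternative 7; Turo gets 9, best alternative 5. No profitable deviation — NE.
(Standard, Plus): Velox can switch to Elite (8 → 9). Not NE.
(Standard, Premium): Turo can switch to Standard (4 → 9). Not NE.
(Standard, Elite): Velox can switch to Premium (7 → 9). Not NE.
(Plus, Budget): Turo can switch to Standard (0 → 1). Not NE.
(Plus, Standard): Velox can switch to Standard (0 → 8). Not NE.
(Plus, Plus): Velox can switch to Standard (2 → 8). Not NE.
(Plus, Premium): Velox can switch to Standard (3 → 9). Not NE.
(Plus, Elite): Velox can switch to Standard (3 → 7). Not NE.
(Premium, Budget): Velox can switch to Standard (1 → 5). Not NE.
(The remaining 9 profiles each have a profitable deviation by the same check.)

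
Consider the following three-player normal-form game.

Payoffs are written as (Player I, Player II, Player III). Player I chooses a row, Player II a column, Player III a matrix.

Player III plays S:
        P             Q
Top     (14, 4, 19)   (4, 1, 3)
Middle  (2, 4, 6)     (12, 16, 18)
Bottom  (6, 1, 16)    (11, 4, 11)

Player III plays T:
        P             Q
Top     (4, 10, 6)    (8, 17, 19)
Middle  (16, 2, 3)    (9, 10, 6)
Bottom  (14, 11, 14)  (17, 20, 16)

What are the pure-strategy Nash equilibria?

Check each profile: it is a Nash equilibrium iff no player can strictly gain by switching unilaterally.
(Top, P, S): Player I gets 14, best alternative 6; Player II gets 4, best alternative 1; Player III gets 19, best alternative 6. No profitable deviation — NE.
(Top, P, T): Player I can switch to Middle (4 → 16). Not NE.
(Top, Q, S): Player I can switch to Middle (4 → 12). Not NE.
(Top, Q, T): Player I can switch to Middle (8 → 9). Not NE.
(Middle, P, S): Player I can switch to Top (2 → 14). Not NE.
(Middle, P, T): Player II can switch to Q (2 → 10). Not NE.
(Middle, Q, S): Player I gets 12, best alternative 11; Player II gets 16, best alternative 4; Player III gets 18, best alternative 6. No profitable deviation — NE.
(Middle, Q, T): Player I can switch to Bottom (9 → 17). Not NE.
(Bottom, P, S): Player I can switch to Top (6 → 14). Not NE.
(Bottom, P, T): Player I can switch to Middle (14 → 16). Not NE.
(Bottom, Q, S): Player I can switch to Middle (11 → 12). Not NE.
(Bottom, Q, T): Player I gets 17, best alternative 9; Player II gets 20, best alternative 11; Player III gets 16, best alternative 11. No profitable deviation — NE.

(Top, P, S) and (Middle, Q, S) and (Bottom, Q, T)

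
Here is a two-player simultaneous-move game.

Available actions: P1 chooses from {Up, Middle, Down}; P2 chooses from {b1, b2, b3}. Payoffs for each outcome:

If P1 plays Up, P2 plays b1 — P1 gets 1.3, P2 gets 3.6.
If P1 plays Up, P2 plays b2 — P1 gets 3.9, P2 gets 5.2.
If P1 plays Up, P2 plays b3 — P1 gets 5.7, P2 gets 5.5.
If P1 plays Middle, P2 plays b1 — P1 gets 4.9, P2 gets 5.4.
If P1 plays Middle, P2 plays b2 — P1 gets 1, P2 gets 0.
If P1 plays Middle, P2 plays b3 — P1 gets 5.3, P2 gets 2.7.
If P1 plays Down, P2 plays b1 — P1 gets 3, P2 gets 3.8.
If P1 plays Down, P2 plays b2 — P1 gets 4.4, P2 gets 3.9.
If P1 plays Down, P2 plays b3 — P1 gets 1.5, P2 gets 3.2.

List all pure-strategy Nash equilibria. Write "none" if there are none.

P1 against b1: payoffs 1.3, 4.9, 3 → best response Middle.
P1 against b2: payoffs 3.9, 1, 4.4 → best response Down.
P1 against b3: payoffs 5.7, 5.3, 1.5 → best response Up.
P2 against Up: payoffs 3.6, 5.2, 5.5 → best response b3.
P2 against Middle: payoffs 5.4, 0, 2.7 → best response b1.
P2 against Down: payoffs 3.8, 3.9, 3.2 → best response b2.
Mutual best responses: (Up, b3); (Middle, b1); (Down, b2).

(Up, b3) and (Middle, b1) and (Down, b2)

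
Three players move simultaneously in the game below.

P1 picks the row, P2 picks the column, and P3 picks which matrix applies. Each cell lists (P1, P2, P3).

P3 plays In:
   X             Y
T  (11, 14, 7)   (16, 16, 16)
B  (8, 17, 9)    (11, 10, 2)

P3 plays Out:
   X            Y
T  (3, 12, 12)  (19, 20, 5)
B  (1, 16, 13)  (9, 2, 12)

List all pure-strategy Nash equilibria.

(T, X, In): P2 can switch to Y (14 → 16). Not NE.
(T, X, Out): P2 can switch to Y (12 → 20). Not NE.
(T, Y, In): P1 gets 16, best alternative 11; P2 gets 16, best alternative 14; P3 gets 16, best alternative 5. No profitable deviation — NE.
(T, Y, Out): P3 can switch to In (5 → 16). Not NE.
(B, X, In): P1 can switch to T (8 → 11). Not NE.
(B, X, Out): P1 can switch to T (1 → 3). Not NE.
(B, Y, In): P1 can switch to T (11 → 16). Not NE.
(B, Y, Out): P1 can switch to T (9 → 19). Not NE.

(T, Y, In)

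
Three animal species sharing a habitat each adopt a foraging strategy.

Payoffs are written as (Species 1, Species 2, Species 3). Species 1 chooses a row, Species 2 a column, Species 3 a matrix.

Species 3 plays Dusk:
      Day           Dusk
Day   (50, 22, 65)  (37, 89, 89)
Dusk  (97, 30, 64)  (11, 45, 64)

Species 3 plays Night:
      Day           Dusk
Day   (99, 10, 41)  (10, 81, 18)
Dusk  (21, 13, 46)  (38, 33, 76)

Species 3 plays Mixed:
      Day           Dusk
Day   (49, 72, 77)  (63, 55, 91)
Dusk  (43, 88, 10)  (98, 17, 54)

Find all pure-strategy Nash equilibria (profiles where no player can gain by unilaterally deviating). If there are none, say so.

The pure Nash equilibria are (Day, Day, Mixed) and (Dusk, Dusk, Night).

Species 1 against (Day, Dusk): payoffs 50, 97 → best response Dusk.
Species 1 against (Day, Night): payoffs 99, 21 → best response Day.
Species 1 against (Day, Mixed): payoffs 49, 43 → best response Day.
Species 1 against (Dusk, Dusk): payoffs 37, 11 → best response Day.
Species 1 against (Dusk, Night): payoffs 10, 38 → best response Dusk.
Species 1 against (Dusk, Mixed): payoffs 63, 98 → best response Dusk.
Species 2 against (Day, Dusk): payoffs 22, 89 → best response Dusk.
Species 2 against (Day, Night): payoffs 10, 81 → best response Dusk.
Species 2 against (Day, Mixed): payoffs 72, 55 → best response Day.
Species 2 against (Dusk, Dusk): payoffs 30, 45 → best response Dusk.
Species 2 against (Dusk, Night): payoffs 13, 33 → best response Dusk.
Species 2 against (Dusk, Mixed): payoffs 88, 17 → best response Day.
Species 3 against (Day, Day): payoffs 65, 41, 77 → best response Mixed.
Species 3 against (Day, Dusk): payoffs 89, 18, 91 → best response Mixed.
Species 3 against (Dusk, Day): payoffs 64, 46, 10 → best response Dusk.
Species 3 against (Dusk, Dusk): payoffs 64, 76, 54 → best response Night.
Mutual best responses: (Day, Day, Mixed); (Dusk, Dusk, Night).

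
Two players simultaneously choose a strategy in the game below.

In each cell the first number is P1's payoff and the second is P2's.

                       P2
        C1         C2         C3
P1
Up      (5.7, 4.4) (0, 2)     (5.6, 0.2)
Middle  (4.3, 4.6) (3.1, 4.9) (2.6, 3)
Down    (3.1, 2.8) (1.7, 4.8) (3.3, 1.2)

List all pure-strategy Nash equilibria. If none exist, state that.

(Up, C1): P1 gets 5.7, best alternative 4.3; P2 gets 4.4, best alternative 2. No profitable deviation — NE.
(Up, C2): P1 can switch to Middle (0 → 3.1). Not NE.
(Up, C3): P2 can switch to C1 (0.2 → 4.4). Not NE.
(Middle, C1): P1 can switch to Up (4.3 → 5.7). Not NE.
(Middle, C2): P1 gets 3.1, best alternative 1.7; P2 gets 4.9, best alternative 4.6. No profitable deviation — NE.
(Middle, C3): P1 can switch to Up (2.6 → 5.6). Not NE.
(Down, C1): P1 can switch to Up (3.1 → 5.7). Not NE.
(Down, C2): P1 can switch to Middle (1.7 → 3.1). Not NE.
(The remaining 1 profile has a profitable deviation by the same check.)

The pure Nash equilibria are (Up, C1), (Middle, C2).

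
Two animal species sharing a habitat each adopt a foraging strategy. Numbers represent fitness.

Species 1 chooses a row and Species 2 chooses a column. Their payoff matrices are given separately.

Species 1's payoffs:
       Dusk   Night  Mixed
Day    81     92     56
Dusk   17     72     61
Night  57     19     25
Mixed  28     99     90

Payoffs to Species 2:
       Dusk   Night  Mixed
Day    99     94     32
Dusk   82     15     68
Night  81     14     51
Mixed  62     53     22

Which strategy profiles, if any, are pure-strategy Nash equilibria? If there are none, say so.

Pure NE: (Day, Dusk)

(Day, Dusk): Species 1 gets 81, best alternative 57; Species 2 gets 99, best alternative 94. No profitable deviation — NE.
(Day, Night): Species 1 can switch to Mixed (92 → 99). Not NE.
(Day, Mixed): Species 1 can switch to Dusk (56 → 61). Not NE.
(Dusk, Dusk): Species 1 can switch to Day (17 → 81). Not NE.
(Dusk, Night): Species 1 can switch to Day (72 → 92). Not NE.
(Dusk, Mixed): Species 1 can switch to Mixed (61 → 90). Not NE.
(Night, Dusk): Species 1 can switch to Day (57 → 81). Not NE.
(Night, Night): Species 1 can switch to Day (19 → 92). Not NE.
(Night, Mixed): Species 1 can switch to Day (25 → 56). Not NE.
(The remaining 3 profiles each have a profitable deviation by the same check.)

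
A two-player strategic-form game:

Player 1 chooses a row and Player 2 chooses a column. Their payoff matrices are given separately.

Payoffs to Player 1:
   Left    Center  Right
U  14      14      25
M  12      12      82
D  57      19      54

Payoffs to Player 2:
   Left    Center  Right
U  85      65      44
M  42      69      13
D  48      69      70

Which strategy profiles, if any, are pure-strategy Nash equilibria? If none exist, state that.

This game has no pure Nash equilibrium.

Player 1 against Left: payoffs 14, 12, 57 → best response D.
Player 1 against Center: payoffs 14, 12, 19 → best response D.
Player 1 against Right: payoffs 25, 82, 54 → best response M.
Player 2 against U: payoffs 85, 65, 44 → best response Left.
Player 2 against M: payoffs 42, 69, 13 → best response Center.
Player 2 against D: payoffs 48, 69, 70 → best response Right.
No profile is a mutual best response for all players.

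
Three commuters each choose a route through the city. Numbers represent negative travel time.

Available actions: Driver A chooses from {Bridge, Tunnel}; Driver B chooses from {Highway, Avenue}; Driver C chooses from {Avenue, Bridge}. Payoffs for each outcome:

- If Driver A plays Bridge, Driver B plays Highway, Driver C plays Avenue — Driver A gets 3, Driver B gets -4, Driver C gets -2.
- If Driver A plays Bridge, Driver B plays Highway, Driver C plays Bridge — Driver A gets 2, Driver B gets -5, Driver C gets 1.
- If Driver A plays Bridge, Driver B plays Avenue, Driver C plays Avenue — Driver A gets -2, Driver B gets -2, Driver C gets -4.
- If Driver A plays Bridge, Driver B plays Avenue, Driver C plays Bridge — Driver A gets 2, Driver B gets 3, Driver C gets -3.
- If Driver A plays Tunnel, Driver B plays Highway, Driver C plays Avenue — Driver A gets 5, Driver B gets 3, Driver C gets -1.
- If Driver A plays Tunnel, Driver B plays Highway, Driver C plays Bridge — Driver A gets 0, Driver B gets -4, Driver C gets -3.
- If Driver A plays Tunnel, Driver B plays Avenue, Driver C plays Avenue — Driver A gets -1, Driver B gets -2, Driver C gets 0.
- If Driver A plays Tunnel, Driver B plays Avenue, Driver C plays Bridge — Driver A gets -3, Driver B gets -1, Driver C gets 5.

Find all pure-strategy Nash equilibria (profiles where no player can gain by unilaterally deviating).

Pure-strategy Nash equilibria: (Bridge, Avenue, Bridge); (Tunnel, Highway, Avenue)

Check each profile: it is a Nash equilibrium iff no player can strictly gain by switching unilaterally.
(Bridge, Highway, Avenue): Driver A can switch to Tunnel (3 → 5). Not NE.
(Bridge, Highway, Bridge): Driver B can switch to Avenue (-5 → 3). Not NE.
(Bridge, Avenue, Avenue): Driver A can switch to Tunnel (-2 → -1). Not NE.
(Bridge, Avenue, Bridge): Driver A gets 2, best alternative -3; Driver B gets 3, best alternative -5; Driver C gets -3, best alternative -4. No profitable deviation — NE.
(Tunnel, Highway, Avenue): Driver A gets 5, best alternative 3; Driver B gets 3, best alternative -2; Driver C gets -1, best alternative -3. No profitable deviation — NE.
(Tunnel, Highway, Bridge): Driver A can switch to Bridge (0 → 2). Not NE.
(Tunnel, Avenue, Avenue): Driver B can switch to Highway (-2 → 3). Not NE.
(Tunnel, Avenue, Bridge): Driver A can switch to Bridge (-3 → 2). Not NE.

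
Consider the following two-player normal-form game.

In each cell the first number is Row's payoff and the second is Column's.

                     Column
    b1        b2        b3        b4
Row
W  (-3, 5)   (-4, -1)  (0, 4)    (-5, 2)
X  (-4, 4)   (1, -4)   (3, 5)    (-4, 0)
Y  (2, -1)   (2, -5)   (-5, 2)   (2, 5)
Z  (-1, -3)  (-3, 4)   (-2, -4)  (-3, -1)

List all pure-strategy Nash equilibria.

Pure-strategy Nash equilibria: (X, b3); (Y, b4)

Row against b1: payoffs -3, -4, 2, -1 → best response Y.
Row against b2: payoffs -4, 1, 2, -3 → best response Y.
Row against b3: payoffs 0, 3, -5, -2 → best response X.
Row against b4: payoffs -5, -4, 2, -3 → best response Y.
Column against W: payoffs 5, -1, 4, 2 → best response b1.
Column against X: payoffs 4, -4, 5, 0 → best response b3.
Column against Y: payoffs -1, -5, 2, 5 → best response b4.
Column against Z: payoffs -3, 4, -4, -1 → best response b2.
Mutual best responses: (X, b3); (Y, b4).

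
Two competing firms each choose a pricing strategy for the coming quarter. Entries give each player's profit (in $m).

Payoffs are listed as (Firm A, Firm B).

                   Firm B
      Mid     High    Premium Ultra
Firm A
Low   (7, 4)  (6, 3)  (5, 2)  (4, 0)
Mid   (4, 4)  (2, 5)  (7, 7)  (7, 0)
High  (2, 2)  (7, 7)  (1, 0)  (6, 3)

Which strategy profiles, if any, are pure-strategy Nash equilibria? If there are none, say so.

Check each profile: it is a Nash equilibrium iff no player can strictly gain by switching unilaterally.
(Low, Mid): Firm A gets 7, best alternative 4; Firm B gets 4, best alternative 3. No profitable deviation — NE.
(Low, High): Firm A can switch to High (6 → 7). Not NE.
(Low, Premium): Firm A can switch to Mid (5 → 7). Not NE.
(Low, Ultra): Firm A can switch to Mid (4 → 7). Not NE.
(Mid, Mid): Firm A can switch to Low (4 → 7). Not NE.
(Mid, High): Firm A can switch to Low (2 → 6). Not NE.
(Mid, Premium): Firm A gets 7, best alternative 5; Firm B gets 7, best alternative 5. No profitable deviation — NE.
(Mid, Ultra): Firm B can switch to Mid (0 → 4). Not NE.
(High, Mid): Firm A can switch to Low (2 → 7). Not NE.
(High, High): Firm A gets 7, best alternative 6; Firm B gets 7, best alternative 3. No profitable deviation — NE.
(High, Premium): Firm A can switch to Low (1 → 5). Not NE.
(The remaining 1 profile has a profitable deviation by the same check.)

The pure Nash equilibria are (Low, Mid), (Mid, Premium), (High, High).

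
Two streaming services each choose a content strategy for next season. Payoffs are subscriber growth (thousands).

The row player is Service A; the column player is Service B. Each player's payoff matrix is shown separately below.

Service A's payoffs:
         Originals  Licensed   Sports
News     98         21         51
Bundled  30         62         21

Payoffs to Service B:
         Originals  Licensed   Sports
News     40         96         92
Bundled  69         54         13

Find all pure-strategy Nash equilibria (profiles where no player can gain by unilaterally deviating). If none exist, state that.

Service A against Originals: payoffs 98, 30 → best response News.
Service A against Licensed: payoffs 21, 62 → best response Bundled.
Service A against Sports: payoffs 51, 21 → best response News.
Service B against News: payoffs 40, 96, 92 → best response Licensed.
Service B against Bundled: payoffs 69, 54, 13 → best response Originals.
No profile is a mutual best response for all players.

There is no pure-strategy Nash equilibrium.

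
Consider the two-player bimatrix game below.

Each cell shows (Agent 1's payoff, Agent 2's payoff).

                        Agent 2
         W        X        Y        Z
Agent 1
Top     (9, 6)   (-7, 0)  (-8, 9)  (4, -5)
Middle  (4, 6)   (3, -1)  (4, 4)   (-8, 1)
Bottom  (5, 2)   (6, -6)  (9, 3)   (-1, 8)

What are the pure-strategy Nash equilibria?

For each strategy profile, look for a profitable unilateral deviation.
(Top, W): Agent 2 can switch to Y (6 → 9). Not NE.
(Top, X): Agent 1 can switch to Middle (-7 → 3). Not NE.
(Top, Y): Agent 1 can switch to Middle (-8 → 4). Not NE.
(Top, Z): Agent 2 can switch to W (-5 → 6). Not NE.
(Middle, W): Agent 1 can switch to Top (4 → 9). Not NE.
(Middle, X): Agent 1 can switch to Bottom (3 → 6). Not NE.
(Middle, Y): Agent 1 can switch to Bottom (4 → 9). Not NE.
(Middle, Z): Agent 1 can switch to Top (-8 → 4). Not NE.
(The remaining 4 profiles each have a profitable deviation by the same check.)

There is no pure-strategy Nash equilibrium.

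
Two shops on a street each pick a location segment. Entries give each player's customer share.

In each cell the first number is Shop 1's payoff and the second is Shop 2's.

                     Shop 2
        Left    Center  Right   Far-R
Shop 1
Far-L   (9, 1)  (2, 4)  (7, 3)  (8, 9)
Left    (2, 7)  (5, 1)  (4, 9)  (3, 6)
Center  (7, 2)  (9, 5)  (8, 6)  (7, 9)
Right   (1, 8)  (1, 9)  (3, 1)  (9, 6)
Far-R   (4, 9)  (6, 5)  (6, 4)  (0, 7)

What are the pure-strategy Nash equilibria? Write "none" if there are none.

This game has no pure Nash equilibrium.

For each strategy profile, look for a profitable unilateral deviation.
(Far-L, Left): Shop 2 can switch to Center (1 → 4). Not NE.
(Far-L, Center): Shop 1 can switch to Left (2 → 5). Not NE.
(Far-L, Right): Shop 1 can switch to Center (7 → 8). Not NE.
(Far-L, Far-R): Shop 1 can switch to Right (8 → 9). Not NE.
(Left, Left): Shop 1 can switch to Far-L (2 → 9). Not NE.
(Left, Center): Shop 1 can switch to Center (5 → 9). Not NE.
(Left, Right): Shop 1 can switch to Far-L (4 → 7). Not NE.
(Left, Far-R): Shop 1 can switch to Far-L (3 → 8). Not NE.
(The remaining 12 profiles each have a profitable deviation by the same check.)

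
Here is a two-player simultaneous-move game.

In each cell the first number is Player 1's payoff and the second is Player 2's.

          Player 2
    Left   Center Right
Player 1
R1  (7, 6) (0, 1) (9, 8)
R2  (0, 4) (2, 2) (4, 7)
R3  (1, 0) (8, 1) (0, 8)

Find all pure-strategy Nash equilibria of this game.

The unique pure-strategy Nash equilibrium is (R1, Right).

For each player, find the best response to each opponent profile; mutual best responses are the pure NE.
Player 1 against Left: payoffs 7, 0, 1 → best response R1.
Player 1 against Center: payoffs 0, 2, 8 → best response R3.
Player 1 against Right: payoffs 9, 4, 0 → best response R1.
Player 2 against R1: payoffs 6, 1, 8 → best response Right.
Player 2 against R2: payoffs 4, 2, 7 → best response Right.
Player 2 against R3: payoffs 0, 1, 8 → best response Right.
Mutual best responses: (R1, Right).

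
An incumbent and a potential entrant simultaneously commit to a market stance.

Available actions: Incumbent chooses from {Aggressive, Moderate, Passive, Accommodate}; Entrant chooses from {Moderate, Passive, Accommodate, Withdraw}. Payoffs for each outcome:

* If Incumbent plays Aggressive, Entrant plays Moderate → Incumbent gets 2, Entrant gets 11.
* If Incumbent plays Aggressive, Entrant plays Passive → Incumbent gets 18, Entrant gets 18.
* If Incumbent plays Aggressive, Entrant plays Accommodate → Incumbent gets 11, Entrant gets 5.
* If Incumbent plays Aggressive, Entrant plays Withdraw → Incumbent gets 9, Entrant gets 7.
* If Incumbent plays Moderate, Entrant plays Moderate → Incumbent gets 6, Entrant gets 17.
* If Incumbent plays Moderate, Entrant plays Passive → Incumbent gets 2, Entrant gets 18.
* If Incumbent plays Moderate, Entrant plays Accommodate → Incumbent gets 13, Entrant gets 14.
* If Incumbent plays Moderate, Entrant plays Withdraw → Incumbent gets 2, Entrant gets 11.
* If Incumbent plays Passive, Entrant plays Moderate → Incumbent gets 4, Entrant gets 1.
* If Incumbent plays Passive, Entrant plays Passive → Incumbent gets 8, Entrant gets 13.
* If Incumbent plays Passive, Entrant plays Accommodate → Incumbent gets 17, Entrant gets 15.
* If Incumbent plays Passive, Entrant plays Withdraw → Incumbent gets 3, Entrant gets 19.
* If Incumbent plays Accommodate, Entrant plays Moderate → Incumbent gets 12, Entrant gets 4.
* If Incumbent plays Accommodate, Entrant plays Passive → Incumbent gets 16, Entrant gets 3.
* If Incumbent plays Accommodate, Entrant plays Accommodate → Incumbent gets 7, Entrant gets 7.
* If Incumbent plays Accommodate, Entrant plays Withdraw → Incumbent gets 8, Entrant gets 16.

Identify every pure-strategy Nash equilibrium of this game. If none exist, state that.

Incumbent against Moderate: payoffs 2, 6, 4, 12 → best response Accommodate.
Incumbent against Passive: payoffs 18, 2, 8, 16 → best response Aggressive.
Incumbent against Accommodate: payoffs 11, 13, 17, 7 → best response Passive.
Incumbent against Withdraw: payoffs 9, 2, 3, 8 → best response Aggressive.
Entrant against Aggressive: payoffs 11, 18, 5, 7 → best response Passive.
Entrant against Moderate: payoffs 17, 18, 14, 11 → best response Passive.
Entrant against Passive: payoffs 1, 13, 15, 19 → best response Withdraw.
Entrant against Accommodate: payoffs 4, 3, 7, 16 → best response Withdraw.
Mutual best responses: (Aggressive, Passive).

Pure NE: (Aggressive, Passive)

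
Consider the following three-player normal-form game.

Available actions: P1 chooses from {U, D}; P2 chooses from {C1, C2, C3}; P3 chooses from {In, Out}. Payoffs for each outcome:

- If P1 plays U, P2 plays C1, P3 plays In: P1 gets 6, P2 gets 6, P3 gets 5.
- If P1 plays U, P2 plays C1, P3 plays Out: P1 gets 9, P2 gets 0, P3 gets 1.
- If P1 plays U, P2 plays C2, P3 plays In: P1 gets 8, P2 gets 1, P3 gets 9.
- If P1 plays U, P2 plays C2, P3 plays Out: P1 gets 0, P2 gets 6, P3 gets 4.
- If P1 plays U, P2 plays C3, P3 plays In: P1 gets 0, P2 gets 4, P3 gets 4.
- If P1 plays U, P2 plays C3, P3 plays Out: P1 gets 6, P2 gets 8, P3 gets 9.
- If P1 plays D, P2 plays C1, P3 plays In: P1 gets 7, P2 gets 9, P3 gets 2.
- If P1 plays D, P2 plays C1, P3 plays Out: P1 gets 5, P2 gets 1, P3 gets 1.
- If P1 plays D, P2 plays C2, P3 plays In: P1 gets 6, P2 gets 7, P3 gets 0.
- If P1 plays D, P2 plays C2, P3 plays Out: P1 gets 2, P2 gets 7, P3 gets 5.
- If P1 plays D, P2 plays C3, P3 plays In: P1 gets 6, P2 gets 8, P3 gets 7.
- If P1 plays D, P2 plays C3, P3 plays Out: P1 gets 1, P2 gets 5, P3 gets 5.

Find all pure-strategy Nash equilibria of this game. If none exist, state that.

Pure-strategy Nash equilibria: (U, C3, Out), (D, C1, In), (D, C2, Out)

(U, C1, In): P1 can switch to D (6 → 7). Not NE.
(U, C1, Out): P2 can switch to C2 (0 → 6). Not NE.
(U, C2, In): P2 can switch to C1 (1 → 6). Not NE.
(U, C2, Out): P1 can switch to D (0 → 2). Not NE.
(U, C3, In): P1 can switch to D (0 → 6). Not NE.
(U, C3, Out): P1 gets 6, best alternative 1; P2 gets 8, best alternative 6; P3 gets 9, best alternative 4. No profitable deviation — NE.
(D, C1, In): P1 gets 7, best alternative 6; P2 gets 9, best alternative 8; P3 gets 2, best alternative 1. No profitable deviation — NE.
(D, C1, Out): P1 can switch to U (5 → 9). Not NE.
(D, C2, In): P1 can switch to U (6 → 8). Not NE.
(D, C2, Out): P1 gets 2, best alternative 0; P2 gets 7, best alternative 5; P3 gets 5, best alternative 0. No profitable deviation — NE.
(D, C3, In): P2 can switch to C1 (8 → 9). Not NE.
(D, C3, Out): P1 can switch to U (1 → 6). Not NE.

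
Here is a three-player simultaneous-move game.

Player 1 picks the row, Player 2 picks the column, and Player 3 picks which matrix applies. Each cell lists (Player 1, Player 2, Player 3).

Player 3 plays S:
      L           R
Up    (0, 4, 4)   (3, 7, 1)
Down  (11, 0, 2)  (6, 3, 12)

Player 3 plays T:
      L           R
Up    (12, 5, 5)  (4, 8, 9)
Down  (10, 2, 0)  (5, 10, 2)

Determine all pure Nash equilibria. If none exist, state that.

Player 1 against (L, S): payoffs 0, 11 → best response Down.
Player 1 against (L, T): payoffs 12, 10 → best response Up.
Player 1 against (R, S): payoffs 3, 6 → best response Down.
Player 1 against (R, T): payoffs 4, 5 → best response Down.
Player 2 against (Up, S): payoffs 4, 7 → best response R.
Player 2 against (Up, T): payoffs 5, 8 → best response R.
Player 2 against (Down, S): payoffs 0, 3 → best response R.
Player 2 against (Down, T): payoffs 2, 10 → best response R.
Player 3 against (Up, L): payoffs 4, 5 → best response T.
Player 3 against (Up, R): payoffs 1, 9 → best response T.
Player 3 against (Down, L): payoffs 2, 0 → best response S.
Player 3 against (Down, R): payoffs 12, 2 → best response S.
Mutual best responses: (Down, R, S).

(Down, R, S)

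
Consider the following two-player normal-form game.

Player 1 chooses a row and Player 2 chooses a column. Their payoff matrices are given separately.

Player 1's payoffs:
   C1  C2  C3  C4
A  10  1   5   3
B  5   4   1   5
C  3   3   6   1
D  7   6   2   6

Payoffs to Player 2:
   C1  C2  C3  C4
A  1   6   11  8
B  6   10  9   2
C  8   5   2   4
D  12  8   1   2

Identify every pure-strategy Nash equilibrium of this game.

Player 1 against C1: payoffs 10, 5, 3, 7 → best response A.
Player 1 against C2: payoffs 1, 4, 3, 6 → best response D.
Player 1 against C3: payoffs 5, 1, 6, 2 → best response C.
Player 1 against C4: payoffs 3, 5, 1, 6 → best response D.
Player 2 against A: payoffs 1, 6, 11, 8 → best response C3.
Player 2 against B: payoffs 6, 10, 9, 2 → best response C2.
Player 2 against C: payoffs 8, 5, 2, 4 → best response C1.
Player 2 against D: payoffs 12, 8, 1, 2 → best response C1.
No profile is a mutual best response for all players.

No pure-strategy Nash equilibrium.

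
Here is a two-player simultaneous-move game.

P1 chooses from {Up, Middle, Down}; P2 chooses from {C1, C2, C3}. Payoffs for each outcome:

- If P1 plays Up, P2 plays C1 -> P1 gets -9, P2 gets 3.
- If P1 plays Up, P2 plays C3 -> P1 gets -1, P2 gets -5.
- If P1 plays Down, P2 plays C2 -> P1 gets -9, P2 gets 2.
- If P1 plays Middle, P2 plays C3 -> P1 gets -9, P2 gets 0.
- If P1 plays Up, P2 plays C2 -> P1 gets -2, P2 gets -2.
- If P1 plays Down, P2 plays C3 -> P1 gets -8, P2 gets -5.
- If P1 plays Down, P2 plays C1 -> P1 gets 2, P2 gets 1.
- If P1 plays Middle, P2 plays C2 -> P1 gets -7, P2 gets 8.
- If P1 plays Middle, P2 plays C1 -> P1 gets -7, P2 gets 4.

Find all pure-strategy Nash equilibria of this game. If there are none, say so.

There is no pure-strategy Nash equilibrium.

Mark each player's best response to every combination of opponents' strategies; a profile where every player is best-responding is a pure Nash equilibrium.
P1 against C1: payoffs -9, -7, 2 → best response Down.
P1 against C2: payoffs -2, -7, -9 → best response Up.
P1 against C3: payoffs -1, -9, -8 → best response Up.
P2 against Up: payoffs 3, -2, -5 → best response C1.
P2 against Middle: payoffs 4, 8, 0 → best response C2.
P2 against Down: payoffs 1, 2, -5 → best response C2.
No profile is a mutual best response for all players.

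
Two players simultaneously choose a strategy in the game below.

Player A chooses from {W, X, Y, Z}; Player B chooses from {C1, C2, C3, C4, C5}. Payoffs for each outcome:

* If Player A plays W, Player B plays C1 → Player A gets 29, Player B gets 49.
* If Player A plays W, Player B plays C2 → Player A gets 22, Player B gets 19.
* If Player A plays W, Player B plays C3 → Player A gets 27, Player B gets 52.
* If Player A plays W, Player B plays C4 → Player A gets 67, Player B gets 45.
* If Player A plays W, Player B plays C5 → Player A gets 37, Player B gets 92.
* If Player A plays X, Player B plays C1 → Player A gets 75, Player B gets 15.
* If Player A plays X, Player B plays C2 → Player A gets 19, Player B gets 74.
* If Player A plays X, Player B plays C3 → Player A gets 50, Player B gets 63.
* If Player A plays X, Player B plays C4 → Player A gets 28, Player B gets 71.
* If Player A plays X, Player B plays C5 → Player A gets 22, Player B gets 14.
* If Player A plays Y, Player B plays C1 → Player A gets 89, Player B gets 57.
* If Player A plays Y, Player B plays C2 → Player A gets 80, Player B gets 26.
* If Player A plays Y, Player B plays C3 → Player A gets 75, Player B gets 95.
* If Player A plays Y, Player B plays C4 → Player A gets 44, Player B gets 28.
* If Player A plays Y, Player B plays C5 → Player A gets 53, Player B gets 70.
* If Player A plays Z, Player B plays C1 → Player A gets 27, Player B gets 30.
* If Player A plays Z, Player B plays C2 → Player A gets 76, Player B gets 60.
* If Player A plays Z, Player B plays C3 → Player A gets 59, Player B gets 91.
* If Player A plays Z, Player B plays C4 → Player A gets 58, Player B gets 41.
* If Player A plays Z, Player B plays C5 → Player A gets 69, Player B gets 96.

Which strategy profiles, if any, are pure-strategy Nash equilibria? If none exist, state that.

For each player, find the best response to each opponent profile; mutual best responses are the pure NE.
Player A against C1: payoffs 29, 75, 89, 27 → best response Y.
Player A against C2: payoffs 22, 19, 80, 76 → best response Y.
Player A against C3: payoffs 27, 50, 75, 59 → best response Y.
Player A against C4: payoffs 67, 28, 44, 58 → best response W.
Player A against C5: payoffs 37, 22, 53, 69 → best response Z.
Player B against W: payoffs 49, 19, 52, 45, 92 → best response C5.
Player B against X: payoffs 15, 74, 63, 71, 14 → best response C2.
Player B against Y: payoffs 57, 26, 95, 28, 70 → best response C3.
Player B against Z: payoffs 30, 60, 91, 41, 96 → best response C5.
Mutual best responses: (Y, C3); (Z, C5).

(Y, C3), (Z, C5)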